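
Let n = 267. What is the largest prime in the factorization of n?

89

267 = 3 · 89
89 is prime.
So 267 = 3 · 89; the largest prime factor is 89.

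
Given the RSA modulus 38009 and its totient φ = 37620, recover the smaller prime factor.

191

φ(n) = (p−1)(q−1) = n − (p+q) + 1, so p + q = 38009 − 37620 + 1 = 390.
p and q are the roots of t² − 390t + 38009 = 0.
Discriminant: 390² − 4·38009 = 152100 − 152036 = 64; √64 = 8.
q = (390 − 8)/2 = 191, p = (390 + 8)/2 = 199.
Check: 191 · 199 = 38009.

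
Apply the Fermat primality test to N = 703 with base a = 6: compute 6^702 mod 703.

628

6^1 ≡ 6 (mod 703)
6^2 ≡ 6^2 = 36 ≡ 36 (mod 703)
6^4 ≡ 36^2 = 1296 ≡ 593 (mod 703)
6^8 ≡ 593^2 = 351649 ≡ 149 (mod 703)
6^16 ≡ 149^2 = 22201 ≡ 408 (mod 703)
6^32 ≡ 408^2 = 166464 ≡ 556 (mod 703)
6^64 ≡ 556^2 = 309136 ≡ 519 (mod 703)
6^128 ≡ 519^2 = 269361 ≡ 112 (mod 703)
6^256 ≡ 112^2 = 12544 ≡ 593 (mod 703)
6^512 ≡ 593^2 = 351649 ≡ 149 (mod 703)
702 = 512 + 128 + 32 + 16 + 8 + 4 + 2 in binary powers of 2.
So 6^702 ≡ 149 · 112 · 556 · 408 · 149 · 593 · 36 ≡ 628 (mod 703).
Since 628 ≠ 1, base 6 is a Fermat witness: 703 is composite.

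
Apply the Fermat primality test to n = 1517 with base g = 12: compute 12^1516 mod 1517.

127

12^1 ≡ 12 (mod 1517)
12^2 ≡ 12^2 = 144 ≡ 144 (mod 1517)
12^4 ≡ 144^2 = 20736 ≡ 1015 (mod 1517)
12^8 ≡ 1015^2 = 1030225 ≡ 182 (mod 1517)
12^16 ≡ 182^2 = 33124 ≡ 1267 (mod 1517)
12^32 ≡ 1267^2 = 1605289 ≡ 303 (mod 1517)
12^64 ≡ 303^2 = 91809 ≡ 789 (mod 1517)
12^128 ≡ 789^2 = 622521 ≡ 551 (mod 1517)
12^256 ≡ 551^2 = 303601 ≡ 201 (mod 1517)
12^512 ≡ 201^2 = 40401 ≡ 959 (mod 1517)
12^1024 ≡ 959^2 = 919681 ≡ 379 (mod 1517)
1516 = 1024 + 256 + 128 + 64 + 32 + 8 + 4 in binary powers of 2.
So 12^1516 ≡ 379 · 201 · 551 · 789 · 303 · 182 · 1015 ≡ 127 (mod 1517).
Since 127 ≠ 1, base 12 is a Fermat witness: 1517 is composite.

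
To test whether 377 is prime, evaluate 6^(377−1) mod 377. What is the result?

6^1 ≡ 6 (mod 377)
6^2 ≡ 6^2 = 36 ≡ 36 (mod 377)
6^4 ≡ 36^2 = 1296 ≡ 165 (mod 377)
6^8 ≡ 165^2 = 27225 ≡ 81 (mod 377)
6^16 ≡ 81^2 = 6561 ≡ 152 (mod 377)
6^32 ≡ 152^2 = 23104 ≡ 107 (mod 377)
6^64 ≡ 107^2 = 11449 ≡ 139 (mod 377)
6^128 ≡ 139^2 = 19321 ≡ 94 (mod 377)
6^256 ≡ 94^2 = 8836 ≡ 165 (mod 377)
376 = 256 + 64 + 32 + 16 + 8 in binary powers of 2.
So 6^376 ≡ 165 · 139 · 107 · 152 · 81 ≡ 373 (mod 377).
Since 373 ≠ 1, base 6 is a Fermat witness: 377 is composite.

373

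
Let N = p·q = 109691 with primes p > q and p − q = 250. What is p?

479

Since p = q + 250, we have 109691 = q(q + 250), so q² + 250q − 109691 = 0.
Discriminant: 250² + 4·109691 = 62500 + 438764 = 501264; √501264 = 708.
q = (−250 + 708)/2 = 229, and p = q + 250 = 479.
Check: 229 · 479 = 109691.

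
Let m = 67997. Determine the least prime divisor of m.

67997 is odd.
Digit sum 38, not divisible by 3.
Ends in 7: not divisible by 5.
7: 67997 = 7·9713 + 6
11: 67997 = 11·6181 + 6
13: 67997 = 13·5230 + 7
17: 67997 = 17·3999 + 14
19: 67997 = 19·3578 + 15
23: 67997 = 23·2956 + 9
29: 67997 = 29·2344 + 21
31: 67997 = 31·2193 + 14
37: 67997 = 37·1837 + 28
41: 67997 = 41·1658 + 19
43: 67997 = 43·1581 + 14
47: 67997 = 47·1446 + 35
53: 67997 = 53·1282 + 51
59: 67997 = 59·1152 + 29
61: 67997 = 61·1114 + 43
67: 67997 = 67·1014 + 59
71: 67997 = 71·957 + 50
73: 67997 = 73·931 + 34
79: 67997 = 79·860 + 57
83: 67997 = 83·819 + 20
89: 67997 = 89·764 + 1
97: 67997 = 97·701

97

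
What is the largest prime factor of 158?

158 = 2 · 79
79 is prime.
So 158 = 2 · 79; the largest prime factor is 79.

79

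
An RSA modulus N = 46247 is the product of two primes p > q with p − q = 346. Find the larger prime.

Since p = q + 346, we have 46247 = q(q + 346), so q² + 346q − 46247 = 0.
Discriminant: 346² + 4·46247 = 119716 + 184988 = 304704; √304704 = 552.
q = (−346 + 552)/2 = 103, and p = q + 346 = 449.
Check: 103 · 449 = 46247.

449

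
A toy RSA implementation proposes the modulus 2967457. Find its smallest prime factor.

2967457 is odd.
Digit sum 40, not divisible by 3.
Ends in 7: not divisible by 5.
7: 2967457 = 7·423922 + 3
11: 2967457 = 11·269768 + 9
13: 2967457 = 13·228265 + 12
17: 2967457 = 17·174556 + 5
19: 2967457 = 19·156181 + 18
23: 2967457 = 23·129019 + 20
29: 2967457 = 29·102326 + 3
31: 2967457 = 31·95724 + 13
37: 2967457 = 37·80201 + 20
41: 2967457 = 41·72377

41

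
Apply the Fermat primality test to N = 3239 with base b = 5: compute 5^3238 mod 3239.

2770

5^1 ≡ 5 (mod 3239)
5^2 ≡ 5^2 = 25 ≡ 25 (mod 3239)
5^4 ≡ 25^2 = 625 ≡ 625 (mod 3239)
5^8 ≡ 625^2 = 390625 ≡ 1945 (mod 3239)
5^16 ≡ 1945^2 = 3783025 ≡ 3112 (mod 3239)
5^32 ≡ 3112^2 = 9684544 ≡ 3173 (mod 3239)
5^64 ≡ 3173^2 = 10067929 ≡ 1117 (mod 3239)
5^128 ≡ 1117^2 = 1247689 ≡ 674 (mod 3239)
5^256 ≡ 674^2 = 454276 ≡ 816 (mod 3239)
5^512 ≡ 816^2 = 665856 ≡ 1861 (mod 3239)
5^1024 ≡ 1861^2 = 3463321 ≡ 830 (mod 3239)
5^2048 ≡ 830^2 = 688900 ≡ 2232 (mod 3239)
3238 = 2048 + 1024 + 128 + 32 + 4 + 2 in binary powers of 2.
So 5^3238 ≡ 2232 · 830 · 674 · 3173 · 625 · 25 ≡ 2770 (mod 3239).
Since 2770 ≠ 1, base 5 is a Fermat witness: 3239 is composite.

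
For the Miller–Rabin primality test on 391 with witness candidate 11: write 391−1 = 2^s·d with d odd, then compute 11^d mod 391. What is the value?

391 − 1 = 390 = 2^1 · 195, so d = 195.
11^1 ≡ 11 (mod 391)
11^2 ≡ 11^2 = 121 ≡ 121 (mod 391)
11^4 ≡ 121^2 = 14641 ≡ 174 (mod 391)
11^8 ≡ 174^2 = 30276 ≡ 169 (mod 391)
11^16 ≡ 169^2 = 28561 ≡ 18 (mod 391)
11^32 ≡ 18^2 = 324 ≡ 324 (mod 391)
11^64 ≡ 324^2 = 104976 ≡ 188 (mod 391)
11^128 ≡ 188^2 = 35344 ≡ 154 (mod 391)
195 = 128 + 64 + 2 + 1 in binary powers of 2.
So 11^195 ≡ 154 · 188 · 121 · 11 ≡ 107 (mod 391).
Squaring chain: 107; never reaches −1, so base 11 is a Miller–Rabin witness that 391 is composite.

107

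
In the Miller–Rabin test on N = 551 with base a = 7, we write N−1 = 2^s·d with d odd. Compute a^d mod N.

49

551 − 1 = 550 = 2^1 · 275, so d = 275.
7^1 ≡ 7 (mod 551)
7^2 ≡ 7^2 = 49 ≡ 49 (mod 551)
7^4 ≡ 49^2 = 2401 ≡ 197 (mod 551)
7^8 ≡ 197^2 = 38809 ≡ 239 (mod 551)
7^16 ≡ 239^2 = 57121 ≡ 368 (mod 551)
7^32 ≡ 368^2 = 135424 ≡ 429 (mod 551)
7^64 ≡ 429^2 = 184041 ≡ 7 (mod 551)
7^128 ≡ 7^2 = 49 ≡ 49 (mod 551)
7^256 ≡ 49^2 = 2401 ≡ 197 (mod 551)
275 = 256 + 16 + 2 + 1 in binary powers of 2.
So 7^275 ≡ 197 · 368 · 49 · 7 ≡ 49 (mod 551).
Squaring chain: 49; never reaches −1, so base 7 is a Miller–Rabin witness that 551 is composite.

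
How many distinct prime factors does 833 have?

833 = 7^2 · 17
833 = 7^2 · 17, which has 2 distinct prime factors.

2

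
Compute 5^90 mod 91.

64

5^1 ≡ 5 (mod 91)
5^2 ≡ 5^2 = 25 ≡ 25 (mod 91)
5^4 ≡ 25^2 = 625 ≡ 79 (mod 91)
5^8 ≡ 79^2 = 6241 ≡ 53 (mod 91)
5^16 ≡ 53^2 = 2809 ≡ 79 (mod 91)
5^32 ≡ 79^2 = 6241 ≡ 53 (mod 91)
5^64 ≡ 53^2 = 2809 ≡ 79 (mod 91)
90 = 64 + 16 + 8 + 2 in binary powers of 2.
So 5^90 ≡ 79 · 79 · 53 · 25 ≡ 64 (mod 91).
Since 64 ≠ 1, base 5 is a Fermat witness: 91 is composite.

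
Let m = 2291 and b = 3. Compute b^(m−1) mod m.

602

3^1 ≡ 3 (mod 2291)
3^2 ≡ 3^2 = 9 ≡ 9 (mod 2291)
3^4 ≡ 9^2 = 81 ≡ 81 (mod 2291)
3^8 ≡ 81^2 = 6561 ≡ 1979 (mod 2291)
3^16 ≡ 1979^2 = 3916441 ≡ 1122 (mod 2291)
3^32 ≡ 1122^2 = 1258884 ≡ 1125 (mod 2291)
3^64 ≡ 1125^2 = 1265625 ≡ 993 (mod 2291)
3^128 ≡ 993^2 = 986049 ≡ 919 (mod 2291)
3^256 ≡ 919^2 = 844561 ≡ 1473 (mod 2291)
3^512 ≡ 1473^2 = 2169729 ≡ 152 (mod 2291)
3^1024 ≡ 152^2 = 23104 ≡ 194 (mod 2291)
3^2048 ≡ 194^2 = 37636 ≡ 980 (mod 2291)
2290 = 2048 + 128 + 64 + 32 + 16 + 2 in binary powers of 2.
So 3^2290 ≡ 980 · 919 · 993 · 1125 · 1122 · 9 ≡ 602 (mod 2291).
Since 602 ≠ 1, base 3 is a Fermat witness: 2291 is composite.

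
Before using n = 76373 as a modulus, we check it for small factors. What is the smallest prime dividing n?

76373 is odd.
Digit sum 26, not divisible by 3.
Ends in 3: not divisible by 5.
7: 76373 = 7·10910 + 3
11: 76373 = 11·6943

11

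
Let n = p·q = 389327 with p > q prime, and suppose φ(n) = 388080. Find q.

617

φ(n) = (p−1)(q−1) = n − (p+q) + 1, so p + q = 389327 − 388080 + 1 = 1248.
p and q are the roots of t² − 1248t + 389327 = 0.
Discriminant: 1248² − 4·389327 = 1557504 − 1557308 = 196; √196 = 14.
q = (1248 − 14)/2 = 617, p = (1248 + 14)/2 = 631.
Check: 617 · 631 = 389327.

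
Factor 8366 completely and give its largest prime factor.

8366 = 2 · 4183
4183 = 47 · 89
89 is prime.
So 8366 = 2 · 47 · 89; the largest prime factor is 89.

89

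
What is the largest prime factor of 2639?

29

2639 = 7 · 377
377 = 13 · 29
29 is prime.
So 2639 = 7 · 13 · 29; the largest prime factor is 29.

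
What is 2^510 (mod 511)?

2^1 ≡ 2 (mod 511)
2^2 ≡ 2^2 = 4 ≡ 4 (mod 511)
2^4 ≡ 4^2 = 16 ≡ 16 (mod 511)
2^8 ≡ 16^2 = 256 ≡ 256 (mod 511)
2^16 ≡ 256^2 = 65536 ≡ 128 (mod 511)
2^32 ≡ 128^2 = 16384 ≡ 32 (mod 511)
2^64 ≡ 32^2 = 1024 ≡ 2 (mod 511)
2^128 ≡ 2^2 = 4 ≡ 4 (mod 511)
2^256 ≡ 4^2 = 16 ≡ 16 (mod 511)
510 = 256 + 128 + 64 + 32 + 16 + 8 + 4 + 2 in binary powers of 2.
So 2^510 ≡ 16 · 4 · 2 · 32 · 128 · 256 · 16 · 4 ≡ 64 (mod 511).
Since 64 ≠ 1, base 2 is a Fermat witness: 511 is composite.

64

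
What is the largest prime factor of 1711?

59

1711 = 29 · 59
59 is prime.
So 1711 = 29 · 59; the largest prime factor is 59.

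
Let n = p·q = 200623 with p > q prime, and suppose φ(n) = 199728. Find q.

439

φ(n) = (p−1)(q−1) = n − (p+q) + 1, so p + q = 200623 − 199728 + 1 = 896.
p and q are the roots of t² − 896t + 200623 = 0.
Discriminant: 896² − 4·200623 = 802816 − 802492 = 324; √324 = 18.
q = (896 − 18)/2 = 439, p = (896 + 18)/2 = 457.
Check: 439 · 457 = 200623.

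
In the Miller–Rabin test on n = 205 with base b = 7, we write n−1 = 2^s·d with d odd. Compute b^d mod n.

63

205 − 1 = 204 = 2^2 · 51, so d = 51.
7^1 ≡ 7 (mod 205)
7^2 ≡ 7^2 = 49 ≡ 49 (mod 205)
7^4 ≡ 49^2 = 2401 ≡ 146 (mod 205)
7^8 ≡ 146^2 = 21316 ≡ 201 (mod 205)
7^16 ≡ 201^2 = 40401 ≡ 16 (mod 205)
7^32 ≡ 16^2 = 256 ≡ 51 (mod 205)
51 = 32 + 16 + 2 + 1 in binary powers of 2.
So 7^51 ≡ 51 · 16 · 49 · 7 ≡ 63 (mod 205).
Squaring chain: 63 → 74; never reaches −1, so base 7 is a Miller–Rabin witness that 205 is composite.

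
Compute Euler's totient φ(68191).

62208

Factor: 68191 = 19 · 37 · 97.
φ(68191) = (19−1) · (37−1) · (97−1) = 18 · 36 · 96 = 62208.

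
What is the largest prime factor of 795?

53

795 = 3 · 265
265 = 5 · 53
53 is prime.
So 795 = 3 · 5 · 53; the largest prime factor is 53.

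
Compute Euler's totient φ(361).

Factor: 361 = 19^2.
φ(361) = 19^1·(19−1) = 342.

342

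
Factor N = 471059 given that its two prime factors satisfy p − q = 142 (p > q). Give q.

Since p = q + 142, we have 471059 = q(q + 142), so q² + 142q − 471059 = 0.
Discriminant: 142² + 4·471059 = 20164 + 1884236 = 1904400; √1904400 = 1380.
q = (−142 + 1380)/2 = 619, and p = q + 142 = 761.
Check: 619 · 761 = 471059.

619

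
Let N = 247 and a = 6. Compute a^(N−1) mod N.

64

6^1 ≡ 6 (mod 247)
6^2 ≡ 6^2 = 36 ≡ 36 (mod 247)
6^4 ≡ 36^2 = 1296 ≡ 61 (mod 247)
6^8 ≡ 61^2 = 3721 ≡ 16 (mod 247)
6^16 ≡ 16^2 = 256 ≡ 9 (mod 247)
6^32 ≡ 9^2 = 81 ≡ 81 (mod 247)
6^64 ≡ 81^2 = 6561 ≡ 139 (mod 247)
6^128 ≡ 139^2 = 19321 ≡ 55 (mod 247)
246 = 128 + 64 + 32 + 16 + 4 + 2 in binary powers of 2.
So 6^246 ≡ 55 · 139 · 81 · 9 · 61 · 36 ≡ 64 (mod 247).
Since 64 ≠ 1, base 6 is a Fermat witness: 247 is composite.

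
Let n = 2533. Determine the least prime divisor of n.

2533 is odd.
Digit sum 13, not divisible by 3.
Ends in 3: not divisible by 5.
7: 2533 = 7·361 + 6
11: 2533 = 11·230 + 3
13: 2533 = 13·194 + 11
17: 2533 = 17·149

17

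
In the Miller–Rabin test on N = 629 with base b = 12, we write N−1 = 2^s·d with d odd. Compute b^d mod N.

201

629 − 1 = 628 = 2^2 · 157, so d = 157.
12^1 ≡ 12 (mod 629)
12^2 ≡ 12^2 = 144 ≡ 144 (mod 629)
12^4 ≡ 144^2 = 20736 ≡ 608 (mod 629)
12^8 ≡ 608^2 = 369664 ≡ 441 (mod 629)
12^16 ≡ 441^2 = 194481 ≡ 120 (mod 629)
12^32 ≡ 120^2 = 14400 ≡ 562 (mod 629)
12^64 ≡ 562^2 = 315844 ≡ 86 (mod 629)
12^128 ≡ 86^2 = 7396 ≡ 477 (mod 629)
157 = 128 + 16 + 8 + 4 + 1 in binary powers of 2.
So 12^157 ≡ 477 · 120 · 441 · 608 · 12 ≡ 201 (mod 629).
Squaring chain: 201 → 145; never reaches −1, so base 12 is a Miller–Rabin witness that 629 is composite.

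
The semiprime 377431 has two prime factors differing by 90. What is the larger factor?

661

Since p = q + 90, we have 377431 = q(q + 90), so q² + 90q − 377431 = 0.
Discriminant: 90² + 4·377431 = 8100 + 1509724 = 1517824; √1517824 = 1232.
q = (−90 + 1232)/2 = 571, and p = q + 90 = 661.
Check: 571 · 661 = 377431.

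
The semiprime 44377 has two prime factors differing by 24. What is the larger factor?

223

Since p = q + 24, we have 44377 = q(q + 24), so q² + 24q − 44377 = 0.
Discriminant: 24² + 4·44377 = 576 + 177508 = 178084; √178084 = 422.
q = (−24 + 422)/2 = 199, and p = q + 24 = 223.
Check: 199 · 223 = 44377.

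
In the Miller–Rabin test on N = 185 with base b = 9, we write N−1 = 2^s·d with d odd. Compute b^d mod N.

185 − 1 = 184 = 2^3 · 23, so d = 23.
9^1 ≡ 9 (mod 185)
9^2 ≡ 9^2 = 81 ≡ 81 (mod 185)
9^4 ≡ 81^2 = 6561 ≡ 86 (mod 185)
9^8 ≡ 86^2 = 7396 ≡ 181 (mod 185)
9^16 ≡ 181^2 = 32761 ≡ 16 (mod 185)
23 = 16 + 4 + 2 + 1 in binary powers of 2.
So 9^23 ≡ 16 · 86 · 81 · 9 ≡ 34 (mod 185).
Squaring chain: 34 → 46 → 81; never reaches −1, so base 9 is a Miller–Rabin witness that 185 is composite.

34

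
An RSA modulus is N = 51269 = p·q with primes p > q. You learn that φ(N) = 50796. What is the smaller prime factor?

167

φ(n) = (p−1)(q−1) = n − (p+q) + 1, so p + q = 51269 − 50796 + 1 = 474.
p and q are the roots of t² − 474t + 51269 = 0.
Discriminant: 474² − 4·51269 = 224676 − 205076 = 19600; √19600 = 140.
q = (474 − 140)/2 = 167, p = (474 + 140)/2 = 307.
Check: 167 · 307 = 51269.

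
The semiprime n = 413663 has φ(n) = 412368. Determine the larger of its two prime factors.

727

φ(n) = (p−1)(q−1) = n − (p+q) + 1, so p + q = 413663 − 412368 + 1 = 1296.
p and q are the roots of t² − 1296t + 413663 = 0.
Discriminant: 1296² − 4·413663 = 1679616 − 1654652 = 24964; √24964 = 158.
q = (1296 − 158)/2 = 569, p = (1296 + 158)/2 = 727.
Check: 569 · 727 = 413663.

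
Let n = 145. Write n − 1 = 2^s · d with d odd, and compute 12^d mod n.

12

145 − 1 = 144 = 2^4 · 9, so d = 9.
12^1 ≡ 12 (mod 145)
12^2 ≡ 12^2 = 144 ≡ 144 (mod 145)
12^4 ≡ 144^2 = 20736 ≡ 1 (mod 145)
12^8 ≡ 1^2 = 1 ≡ 1 (mod 145)
9 = 8 + 1 in binary powers of 2.
So 12^9 ≡ 1 · 12 ≡ 12 (mod 145).
Squaring chain: 12 → 144 → 1 → 1; reaches −1, so base 12 does not prove 145 composite.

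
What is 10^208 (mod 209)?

10^1 ≡ 10 (mod 209)
10^2 ≡ 10^2 = 100 ≡ 100 (mod 209)
10^4 ≡ 100^2 = 10000 ≡ 177 (mod 209)
10^8 ≡ 177^2 = 31329 ≡ 188 (mod 209)
10^16 ≡ 188^2 = 35344 ≡ 23 (mod 209)
10^32 ≡ 23^2 = 529 ≡ 111 (mod 209)
10^64 ≡ 111^2 = 12321 ≡ 199 (mod 209)
10^128 ≡ 199^2 = 39601 ≡ 100 (mod 209)
208 = 128 + 64 + 16 in binary powers of 2.
So 10^208 ≡ 100 · 199 · 23 ≡ 199 (mod 209).
Since 199 ≠ 1, base 10 is a Fermat witness: 209 is composite.

199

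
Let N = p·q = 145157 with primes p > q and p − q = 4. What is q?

Since p = q + 4, we have 145157 = q(q + 4), so q² + 4q − 145157 = 0.
Discriminant: 4² + 4·145157 = 16 + 580628 = 580644; √580644 = 762.
q = (−4 + 762)/2 = 379, and p = q + 4 = 383.
Check: 379 · 383 = 145157.

379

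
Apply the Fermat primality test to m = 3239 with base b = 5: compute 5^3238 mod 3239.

2770

5^1 ≡ 5 (mod 3239)
5^2 ≡ 5^2 = 25 ≡ 25 (mod 3239)
5^4 ≡ 25^2 = 625 ≡ 625 (mod 3239)
5^8 ≡ 625^2 = 390625 ≡ 1945 (mod 3239)
5^16 ≡ 1945^2 = 3783025 ≡ 3112 (mod 3239)
5^32 ≡ 3112^2 = 9684544 ≡ 3173 (mod 3239)
5^64 ≡ 3173^2 = 10067929 ≡ 1117 (mod 3239)
5^128 ≡ 1117^2 = 1247689 ≡ 674 (mod 3239)
5^256 ≡ 674^2 = 454276 ≡ 816 (mod 3239)
5^512 ≡ 816^2 = 665856 ≡ 1861 (mod 3239)
5^1024 ≡ 1861^2 = 3463321 ≡ 830 (mod 3239)
5^2048 ≡ 830^2 = 688900 ≡ 2232 (mod 3239)
3238 = 2048 + 1024 + 128 + 32 + 4 + 2 in binary powers of 2.
So 5^3238 ≡ 2232 · 830 · 674 · 3173 · 625 · 25 ≡ 2770 (mod 3239).
Since 2770 ≠ 1, base 5 is a Fermat witness: 3239 is composite.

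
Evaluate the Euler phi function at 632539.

609000

Factor: 632539 = 59 · 71 · 151.
φ(632539) = (59−1) · (71−1) · (151−1) = 58 · 70 · 150 = 609000.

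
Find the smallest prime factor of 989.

989 is odd.
Digit sum 26, not divisible by 3.
Ends in 9: not divisible by 5.
7: 989 = 7·141 + 2
11: 989 = 11·89 + 10
13: 989 = 13·76 + 1
17: 989 = 17·58 + 3
19: 989 = 19·52 + 1
23: 989 = 23·43

23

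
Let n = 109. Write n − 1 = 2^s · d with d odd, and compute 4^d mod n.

109 − 1 = 108 = 2^2 · 27, so d = 27.
4^1 ≡ 4 (mod 109)
4^2 ≡ 4^2 = 16 ≡ 16 (mod 109)
4^4 ≡ 16^2 = 256 ≡ 38 (mod 109)
4^8 ≡ 38^2 = 1444 ≡ 27 (mod 109)
4^16 ≡ 27^2 = 729 ≡ 75 (mod 109)
27 = 16 + 8 + 2 + 1 in binary powers of 2.
So 4^27 ≡ 75 · 27 · 16 · 4 ≡ 108 (mod 109).
Since 4^d ≡ 108 (mod 109), base 4 does not prove 109 composite.

108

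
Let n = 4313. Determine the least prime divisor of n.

19

4313 is odd.
Digit sum 11, not divisible by 3.
Ends in 3: not divisible by 5.
7: 4313 = 7·616 + 1
11: 4313 = 11·392 + 1
13: 4313 = 13·331 + 10
17: 4313 = 17·253 + 12
19: 4313 = 19·227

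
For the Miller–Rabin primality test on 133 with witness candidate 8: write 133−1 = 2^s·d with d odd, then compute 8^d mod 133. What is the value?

133 − 1 = 132 = 2^2 · 33, so d = 33.
8^1 ≡ 8 (mod 133)
8^2 ≡ 8^2 = 64 ≡ 64 (mod 133)
8^4 ≡ 64^2 = 4096 ≡ 106 (mod 133)
8^8 ≡ 106^2 = 11236 ≡ 64 (mod 133)
8^16 ≡ 64^2 = 4096 ≡ 106 (mod 133)
8^32 ≡ 106^2 = 11236 ≡ 64 (mod 133)
33 = 32 + 1 in binary powers of 2.
So 8^33 ≡ 64 · 8 ≡ 113 (mod 133).
Squaring chain: 113 → 1; never reaches −1, so base 8 is a Miller–Rabin witness that 133 is composite.

113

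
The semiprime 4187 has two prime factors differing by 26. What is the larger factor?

Since p = q + 26, we have 4187 = q(q + 26), so q² + 26q − 4187 = 0.
Discriminant: 26² + 4·4187 = 676 + 16748 = 17424; √17424 = 132.
q = (−26 + 132)/2 = 53, and p = q + 26 = 79.
Check: 53 · 79 = 4187.

79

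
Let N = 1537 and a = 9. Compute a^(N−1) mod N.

9^1 ≡ 9 (mod 1537)
9^2 ≡ 9^2 = 81 ≡ 81 (mod 1537)
9^4 ≡ 81^2 = 6561 ≡ 413 (mod 1537)
9^8 ≡ 413^2 = 170569 ≡ 1499 (mod 1537)
9^16 ≡ 1499^2 = 2247001 ≡ 1444 (mod 1537)
9^32 ≡ 1444^2 = 2085136 ≡ 964 (mod 1537)
9^64 ≡ 964^2 = 929296 ≡ 948 (mod 1537)
9^128 ≡ 948^2 = 898704 ≡ 1096 (mod 1537)
9^256 ≡ 1096^2 = 1201216 ≡ 819 (mod 1537)
9^512 ≡ 819^2 = 670761 ≡ 629 (mod 1537)
9^1024 ≡ 629^2 = 395641 ≡ 632 (mod 1537)
1536 = 1024 + 512 in binary powers of 2.
So 9^1536 ≡ 632 · 629 ≡ 982 (mod 1537).
Since 982 ≠ 1, base 9 is a Fermat witness: 1537 is composite.

982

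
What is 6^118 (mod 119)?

6^1 ≡ 6 (mod 119)
6^2 ≡ 6^2 = 36 ≡ 36 (mod 119)
6^4 ≡ 36^2 = 1296 ≡ 106 (mod 119)
6^8 ≡ 106^2 = 11236 ≡ 50 (mod 119)
6^16 ≡ 50^2 = 2500 ≡ 1 (mod 119)
6^32 ≡ 1^2 = 1 ≡ 1 (mod 119)
6^64 ≡ 1^2 = 1 ≡ 1 (mod 119)
118 = 64 + 32 + 16 + 4 + 2 in binary powers of 2.
So 6^118 ≡ 1 · 1 · 1 · 106 · 36 ≡ 8 (mod 119).
Since 8 ≠ 1, base 6 is a Fermat witness: 119 is composite.

8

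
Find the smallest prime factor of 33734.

33734 is even: 2 divides it.

2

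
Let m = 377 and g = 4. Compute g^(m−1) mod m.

4^1 ≡ 4 (mod 377)
4^2 ≡ 4^2 = 16 ≡ 16 (mod 377)
4^4 ≡ 16^2 = 256 ≡ 256 (mod 377)
4^8 ≡ 256^2 = 65536 ≡ 315 (mod 377)
4^16 ≡ 315^2 = 99225 ≡ 74 (mod 377)
4^32 ≡ 74^2 = 5476 ≡ 198 (mod 377)
4^64 ≡ 198^2 = 39204 ≡ 373 (mod 377)
4^128 ≡ 373^2 = 139129 ≡ 16 (mod 377)
4^256 ≡ 16^2 = 256 ≡ 256 (mod 377)
376 = 256 + 64 + 32 + 16 + 8 in binary powers of 2.
So 4^376 ≡ 256 · 373 · 198 · 74 · 315 ≡ 165 (mod 377).
Since 165 ≠ 1, base 4 is a Fermat witness: 377 is composite.

165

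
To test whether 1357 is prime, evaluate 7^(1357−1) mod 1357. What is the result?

7^1 ≡ 7 (mod 1357)
7^2 ≡ 7^2 = 49 ≡ 49 (mod 1357)
7^4 ≡ 49^2 = 2401 ≡ 1044 (mod 1357)
7^8 ≡ 1044^2 = 1089936 ≡ 265 (mod 1357)
7^16 ≡ 265^2 = 70225 ≡ 1018 (mod 1357)
7^32 ≡ 1018^2 = 1036324 ≡ 933 (mod 1357)
7^64 ≡ 933^2 = 870489 ≡ 652 (mod 1357)
7^128 ≡ 652^2 = 425104 ≡ 363 (mod 1357)
7^256 ≡ 363^2 = 131769 ≡ 140 (mod 1357)
7^512 ≡ 140^2 = 19600 ≡ 602 (mod 1357)
7^1024 ≡ 602^2 = 362404 ≡ 85 (mod 1357)
1356 = 1024 + 256 + 64 + 8 + 4 in binary powers of 2.
So 7^1356 ≡ 85 · 140 · 652 · 265 · 1044 ≡ 163 (mod 1357).
Since 163 ≠ 1, base 7 is a Fermat witness: 1357 is composite.

163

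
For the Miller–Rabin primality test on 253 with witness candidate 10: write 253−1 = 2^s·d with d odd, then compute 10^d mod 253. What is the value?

21

253 − 1 = 252 = 2^2 · 63, so d = 63.
10^1 ≡ 10 (mod 253)
10^2 ≡ 10^2 = 100 ≡ 100 (mod 253)
10^4 ≡ 100^2 = 10000 ≡ 133 (mod 253)
10^8 ≡ 133^2 = 17689 ≡ 232 (mod 253)
10^16 ≡ 232^2 = 53824 ≡ 188 (mod 253)
10^32 ≡ 188^2 = 35344 ≡ 177 (mod 253)
63 = 32 + 16 + 8 + 4 + 2 + 1 in binary powers of 2.
So 10^63 ≡ 177 · 188 · 232 · 133 · 100 · 10 ≡ 21 (mod 253).
Squaring chain: 21 → 188; never reaches −1, so base 10 is a Miller–Rabin witness that 253 is composite.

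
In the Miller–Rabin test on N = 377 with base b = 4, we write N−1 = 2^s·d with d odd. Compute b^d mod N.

270

377 − 1 = 376 = 2^3 · 47, so d = 47.
4^1 ≡ 4 (mod 377)
4^2 ≡ 4^2 = 16 ≡ 16 (mod 377)
4^4 ≡ 16^2 = 256 ≡ 256 (mod 377)
4^8 ≡ 256^2 = 65536 ≡ 315 (mod 377)
4^16 ≡ 315^2 = 99225 ≡ 74 (mod 377)
4^32 ≡ 74^2 = 5476 ≡ 198 (mod 377)
47 = 32 + 8 + 4 + 2 + 1 in binary powers of 2.
So 4^47 ≡ 198 · 315 · 256 · 16 · 4 ≡ 270 (mod 377).
Squaring chain: 270 → 139 → 94; never reaches −1, so base 4 is a Miller–Rabin witness that 377 is composite.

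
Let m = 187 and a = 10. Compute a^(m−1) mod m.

10^1 ≡ 10 (mod 187)
10^2 ≡ 10^2 = 100 ≡ 100 (mod 187)
10^4 ≡ 100^2 = 10000 ≡ 89 (mod 187)
10^8 ≡ 89^2 = 7921 ≡ 67 (mod 187)
10^16 ≡ 67^2 = 4489 ≡ 1 (mod 187)
10^32 ≡ 1^2 = 1 ≡ 1 (mod 187)
10^64 ≡ 1^2 = 1 ≡ 1 (mod 187)
10^128 ≡ 1^2 = 1 ≡ 1 (mod 187)
186 = 128 + 32 + 16 + 8 + 2 in binary powers of 2.
So 10^186 ≡ 1 · 1 · 1 · 67 · 100 ≡ 155 (mod 187).
Since 155 ≠ 1, base 10 is a Fermat witness: 187 is composite.

155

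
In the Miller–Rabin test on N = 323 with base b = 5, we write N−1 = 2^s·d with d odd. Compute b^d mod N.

323 − 1 = 322 = 2^1 · 161, so d = 161.
5^1 ≡ 5 (mod 323)
5^2 ≡ 5^2 = 25 ≡ 25 (mod 323)
5^4 ≡ 25^2 = 625 ≡ 302 (mod 323)
5^8 ≡ 302^2 = 91204 ≡ 118 (mod 323)
5^16 ≡ 118^2 = 13924 ≡ 35 (mod 323)
5^32 ≡ 35^2 = 1225 ≡ 256 (mod 323)
5^64 ≡ 256^2 = 65536 ≡ 290 (mod 323)
5^128 ≡ 290^2 = 84100 ≡ 120 (mod 323)
161 = 128 + 32 + 1 in binary powers of 2.
So 5^161 ≡ 120 · 256 · 5 ≡ 175 (mod 323).
Squaring chain: 175; never reaches −1, so base 5 is a Miller–Rabin witness that 323 is composite.

175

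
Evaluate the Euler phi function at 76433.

64080

Factor: 76433 = 7 · 61 · 179.
φ(76433) = (7−1) · (61−1) · (179−1) = 6 · 60 · 178 = 64080.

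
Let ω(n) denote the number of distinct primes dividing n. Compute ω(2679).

3

2679 = 3 · 893
893 = 19 · 47
2679 = 3 · 19 · 47, which has 3 distinct prime factors.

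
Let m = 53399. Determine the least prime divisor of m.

53399 is odd.
Digit sum 29, not divisible by 3.
Ends in 9: not divisible by 5.
7: 53399 = 7·7628 + 3
11: 53399 = 11·4854 + 5
13: 53399 = 13·4107 + 8
17: 53399 = 17·3141 + 2
19: 53399 = 19·2810 + 9
23: 53399 = 23·2321 + 16
29: 53399 = 29·1841 + 10
31: 53399 = 31·1722 + 17
37: 53399 = 37·1443 + 8
41: 53399 = 41·1302 + 17
43: 53399 = 43·1241 + 36
47: 53399 = 47·1136 + 7
53: 53399 = 53·1007 + 28
59: 53399 = 59·905 + 4
61: 53399 = 61·875 + 24
67: 53399 = 67·797

67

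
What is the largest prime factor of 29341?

29341 = 13 · 2257
2257 = 37 · 61
61 is prime.
So 29341 = 13 · 37 · 61; the largest prime factor is 61.

61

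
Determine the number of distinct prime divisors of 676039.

5

676039 = 7 · 96577
96577 = 13 · 7429
7429 = 17 · 437
437 = 19 · 23
676039 = 7 · 13 · 17 · 19 · 23, which has 5 distinct prime factors.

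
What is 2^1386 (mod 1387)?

1

2^1 ≡ 2 (mod 1387)
2^2 ≡ 2^2 = 4 ≡ 4 (mod 1387)
2^4 ≡ 4^2 = 16 ≡ 16 (mod 1387)
2^8 ≡ 16^2 = 256 ≡ 256 (mod 1387)
2^16 ≡ 256^2 = 65536 ≡ 347 (mod 1387)
2^32 ≡ 347^2 = 120409 ≡ 1127 (mod 1387)
2^64 ≡ 1127^2 = 1270129 ≡ 1024 (mod 1387)
2^128 ≡ 1024^2 = 1048576 ≡ 4 (mod 1387)
2^256 ≡ 4^2 = 16 ≡ 16 (mod 1387)
2^512 ≡ 16^2 = 256 ≡ 256 (mod 1387)
2^1024 ≡ 256^2 = 65536 ≡ 347 (mod 1387)
1386 = 1024 + 256 + 64 + 32 + 8 + 2 in binary powers of 2.
So 2^1386 ≡ 347 · 16 · 1024 · 1127 · 256 · 4 ≡ 1 (mod 1387).
Since the result is 1, base 2 gives no evidence that 1387 is composite.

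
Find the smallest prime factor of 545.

5

545 is odd.
Digit sum 14, not divisible by 3.
Ends in 5: divisible by 5.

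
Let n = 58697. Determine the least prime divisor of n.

79

58697 is odd.
Digit sum 35, not divisible by 3.
Ends in 7: not divisible by 5.
7: 58697 = 7·8385 + 2
11: 58697 = 11·5336 + 1
13: 58697 = 13·4515 + 2
17: 58697 = 17·3452 + 13
19: 58697 = 19·3089 + 6
23: 58697 = 23·2552 + 1
29: 58697 = 29·2024 + 1
31: 58697 = 31·1893 + 14
37: 58697 = 37·1586 + 15
41: 58697 = 41·1431 + 26
43: 58697 = 43·1365 + 2
47: 58697 = 47·1248 + 41
53: 58697 = 53·1107 + 26
59: 58697 = 59·994 + 51
61: 58697 = 61·962 + 15
67: 58697 = 67·876 + 5
71: 58697 = 71·826 + 51
73: 58697 = 73·804 + 5
79: 58697 = 79·743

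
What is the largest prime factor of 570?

19

570 = 2 · 285
285 = 3 · 95
95 = 5 · 19
19 is prime.
So 570 = 2 · 3 · 5 · 19; the largest prime factor is 19.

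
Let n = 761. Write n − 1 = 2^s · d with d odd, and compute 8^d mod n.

39

761 − 1 = 760 = 2^3 · 95, so d = 95.
8^1 ≡ 8 (mod 761)
8^2 ≡ 8^2 = 64 ≡ 64 (mod 761)
8^4 ≡ 64^2 = 4096 ≡ 291 (mod 761)
8^8 ≡ 291^2 = 84681 ≡ 210 (mod 761)
8^16 ≡ 210^2 = 44100 ≡ 723 (mod 761)
8^32 ≡ 723^2 = 522729 ≡ 683 (mod 761)
8^64 ≡ 683^2 = 466489 ≡ 757 (mod 761)
95 = 64 + 16 + 8 + 4 + 2 + 1 in binary powers of 2.
So 8^95 ≡ 757 · 723 · 210 · 291 · 64 · 8 ≡ 39 (mod 761).
Squaring chain: 39 → 760 → 1; reaches −1, so base 8 does not prove 761 composite.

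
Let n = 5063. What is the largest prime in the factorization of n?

83

5063 = 61 · 83
83 is prime.
So 5063 = 61 · 83; the largest prime factor is 83.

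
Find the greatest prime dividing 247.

19

247 = 13 · 19
19 is prime.
So 247 = 13 · 19; the largest prime factor is 19.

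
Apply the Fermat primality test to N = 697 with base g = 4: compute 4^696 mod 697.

4^1 ≡ 4 (mod 697)
4^2 ≡ 4^2 = 16 ≡ 16 (mod 697)
4^4 ≡ 16^2 = 256 ≡ 256 (mod 697)
4^8 ≡ 256^2 = 65536 ≡ 18 (mod 697)
4^16 ≡ 18^2 = 324 ≡ 324 (mod 697)
4^32 ≡ 324^2 = 104976 ≡ 426 (mod 697)
4^64 ≡ 426^2 = 181476 ≡ 256 (mod 697)
4^128 ≡ 256^2 = 65536 ≡ 18 (mod 697)
4^256 ≡ 18^2 = 324 ≡ 324 (mod 697)
4^512 ≡ 324^2 = 104976 ≡ 426 (mod 697)
696 = 512 + 128 + 32 + 16 + 8 in binary powers of 2.
So 4^696 ≡ 426 · 18 · 426 · 324 · 18 ≡ 324 (mod 697).
Since 324 ≠ 1, base 4 is a Fermat witness: 697 is composite.

324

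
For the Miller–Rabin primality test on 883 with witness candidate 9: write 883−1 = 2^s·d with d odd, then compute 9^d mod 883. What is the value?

1

883 − 1 = 882 = 2^1 · 441, so d = 441.
9^1 ≡ 9 (mod 883)
9^2 ≡ 9^2 = 81 ≡ 81 (mod 883)
9^4 ≡ 81^2 = 6561 ≡ 380 (mod 883)
9^8 ≡ 380^2 = 144400 ≡ 471 (mod 883)
9^16 ≡ 471^2 = 221841 ≡ 208 (mod 883)
9^32 ≡ 208^2 = 43264 ≡ 880 (mod 883)
9^64 ≡ 880^2 = 774400 ≡ 9 (mod 883)
9^128 ≡ 9^2 = 81 ≡ 81 (mod 883)
9^256 ≡ 81^2 = 6561 ≡ 380 (mod 883)
441 = 256 + 128 + 32 + 16 + 8 + 1 in binary powers of 2.
So 9^441 ≡ 380 · 81 · 880 · 208 · 471 · 9 ≡ 1 (mod 883).
Since 9^d ≡ 1 (mod 883), base 9 does not prove 883 composite.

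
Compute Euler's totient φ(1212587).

1173952

Factor: 1212587 = 53 · 137 · 167.
φ(1212587) = (53−1) · (137−1) · (167−1) = 52 · 136 · 166 = 1173952.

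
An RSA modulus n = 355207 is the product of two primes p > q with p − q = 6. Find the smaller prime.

593

Since p = q + 6, we have 355207 = q(q + 6), so q² + 6q − 355207 = 0.
Discriminant: 6² + 4·355207 = 36 + 1420828 = 1420864; √1420864 = 1192.
q = (−6 + 1192)/2 = 593, and p = q + 6 = 599.
Check: 593 · 599 = 355207.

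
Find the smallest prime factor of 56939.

56939 is odd.
Digit sum 32, not divisible by 3.
Ends in 9: not divisible by 5.
7: 56939 = 7·8134 + 1
11: 56939 = 11·5176 + 3
13: 56939 = 13·4379 + 12
17: 56939 = 17·3349 + 6
19: 56939 = 19·2996 + 15
23: 56939 = 23·2475 + 14
29: 56939 = 29·1963 + 12
31: 56939 = 31·1836 + 23
37: 56939 = 37·1538 + 33
41: 56939 = 41·1388 + 31
43: 56939 = 43·1324 + 7
47: 56939 = 47·1211 + 22
53: 56939 = 53·1074 + 17
59: 56939 = 59·965 + 4
61: 56939 = 61·933 + 26
67: 56939 = 67·849 + 56
71: 56939 = 71·801 + 68
73: 56939 = 73·779 + 72
79: 56939 = 79·720 + 59
83: 56939 = 83·686 + 1
89: 56939 = 89·639 + 68
97: 56939 = 97·587

97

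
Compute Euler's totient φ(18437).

Factor: 18437 = 103 · 179.
φ(18437) = (103−1) · (179−1) = 102 · 178 = 18156.

18156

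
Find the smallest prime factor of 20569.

20569 is odd.
Digit sum 22, not divisible by 3.
Ends in 9: not divisible by 5.
7: 20569 = 7·2938 + 3
11: 20569 = 11·1869 + 10
13: 20569 = 13·1582 + 3
17: 20569 = 17·1209 + 16
19: 20569 = 19·1082 + 11
23: 20569 = 23·894 + 7
29: 20569 = 29·709 + 8
31: 20569 = 31·663 + 16
37: 20569 = 37·555 + 34
41: 20569 = 41·501 + 28
43: 20569 = 43·478 + 15
47: 20569 = 47·437 + 30
53: 20569 = 53·388 + 5
59: 20569 = 59·348 + 37
61: 20569 = 61·337 + 12
67: 20569 = 67·307

67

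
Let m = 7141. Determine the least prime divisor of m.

7141 is odd.
Digit sum 13, not divisible by 3.
Ends in 1: not divisible by 5.
7: 7141 = 7·1020 + 1
11: 7141 = 11·649 + 2
13: 7141 = 13·549 + 4
17: 7141 = 17·420 + 1
19: 7141 = 19·375 + 16
23: 7141 = 23·310 + 11
29: 7141 = 29·246 + 7
31: 7141 = 31·230 + 11
37: 7141 = 37·193

37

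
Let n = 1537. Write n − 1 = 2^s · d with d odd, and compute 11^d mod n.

1331

1537 − 1 = 1536 = 2^9 · 3, so d = 3.
11^1 ≡ 11 (mod 1537)
11^2 ≡ 11^2 = 121 ≡ 121 (mod 1537)
3 = 2 + 1 in binary powers of 2.
So 11^3 ≡ 121 · 11 ≡ 1331 (mod 1537).
Squaring chain: 1331 → 937 → 342 → 152 → 49 → 864 → 1051 → 1035 → 1473; never reaches −1, so base 11 is a Miller–Rabin witness that 1537 is composite.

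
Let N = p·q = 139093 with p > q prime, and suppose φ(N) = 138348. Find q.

φ(n) = (p−1)(q−1) = n − (p+q) + 1, so p + q = 139093 − 138348 + 1 = 746.
p and q are the roots of t² − 746t + 139093 = 0.
Discriminant: 746² − 4·139093 = 556516 − 556372 = 144; √144 = 12.
q = (746 − 12)/2 = 367, p = (746 + 12)/2 = 379.
Check: 367 · 379 = 139093.

367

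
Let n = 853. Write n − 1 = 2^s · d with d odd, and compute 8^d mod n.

520

853 − 1 = 852 = 2^2 · 213, so d = 213.
8^1 ≡ 8 (mod 853)
8^2 ≡ 8^2 = 64 ≡ 64 (mod 853)
8^4 ≡ 64^2 = 4096 ≡ 684 (mod 853)
8^8 ≡ 684^2 = 467856 ≡ 412 (mod 853)
8^16 ≡ 412^2 = 169744 ≡ 850 (mod 853)
8^32 ≡ 850^2 = 722500 ≡ 9 (mod 853)
8^64 ≡ 9^2 = 81 ≡ 81 (mod 853)
8^128 ≡ 81^2 = 6561 ≡ 590 (mod 853)
213 = 128 + 64 + 16 + 4 + 1 in binary powers of 2.
So 8^213 ≡ 590 · 81 · 850 · 684 · 8 ≡ 520 (mod 853).
Squaring chain: 520 → 852; reaches −1, so base 8 does not prove 853 composite.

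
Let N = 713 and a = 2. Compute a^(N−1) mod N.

624

2^1 ≡ 2 (mod 713)
2^2 ≡ 2^2 = 4 ≡ 4 (mod 713)
2^4 ≡ 4^2 = 16 ≡ 16 (mod 713)
2^8 ≡ 16^2 = 256 ≡ 256 (mod 713)
2^16 ≡ 256^2 = 65536 ≡ 653 (mod 713)
2^32 ≡ 653^2 = 426409 ≡ 35 (mod 713)
2^64 ≡ 35^2 = 1225 ≡ 512 (mod 713)
2^128 ≡ 512^2 = 262144 ≡ 473 (mod 713)
2^256 ≡ 473^2 = 223729 ≡ 560 (mod 713)
2^512 ≡ 560^2 = 313600 ≡ 593 (mod 713)
712 = 512 + 128 + 64 + 8 in binary powers of 2.
So 2^712 ≡ 593 · 473 · 512 · 256 ≡ 624 (mod 713).
Since 624 ≠ 1, base 2 is a Fermat witness: 713 is composite.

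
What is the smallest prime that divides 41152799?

41152799 is odd.
Digit sum 38, not divisible by 3.
Ends in 9: not divisible by 5.
7: 41152799 = 7·5878971 + 2
11: 41152799 = 11·3741163 + 6
13: 41152799 = 13·3165599 + 12
17: 41152799 = 17·2420752 + 15
19: 41152799 = 19·2165936 + 15
23: 41152799 = 23·1789252 + 3
29: 41152799 = 29·1419062 + 1
31: 41152799 = 31·1327509 + 20
37: 41152799 = 37·1112237 + 30
41: 41152799 = 41·1003726 + 33
43: 41152799 = 43·957041 + 36
47: 41152799 = 47·875591 + 22
53: 41152799 = 53·776467 + 48
59: 41152799 = 59·697505 + 4
61: 41152799 = 61·674636 + 3
67: 41152799 = 67·614220 + 59
71: 41152799 = 71·579616 + 63
73: 41152799 = 73·563736 + 71
79: 41152799 = 79·520921 + 40
83: 41152799 = 83·495816 + 71
89: 41152799 = 89·462391

89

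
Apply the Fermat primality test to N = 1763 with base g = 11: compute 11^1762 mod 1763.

11^1 ≡ 11 (mod 1763)
11^2 ≡ 11^2 = 121 ≡ 121 (mod 1763)
11^4 ≡ 121^2 = 14641 ≡ 537 (mod 1763)
11^8 ≡ 537^2 = 288369 ≡ 1000 (mod 1763)
11^16 ≡ 1000^2 = 1000000 ≡ 379 (mod 1763)
11^32 ≡ 379^2 = 143641 ≡ 838 (mod 1763)
11^64 ≡ 838^2 = 702244 ≡ 570 (mod 1763)
11^128 ≡ 570^2 = 324900 ≡ 508 (mod 1763)
11^256 ≡ 508^2 = 258064 ≡ 666 (mod 1763)
11^512 ≡ 666^2 = 443556 ≡ 1043 (mod 1763)
11^1024 ≡ 1043^2 = 1087849 ≡ 78 (mod 1763)
1762 = 1024 + 512 + 128 + 64 + 32 + 2 in binary powers of 2.
So 11^1762 ≡ 78 · 1043 · 508 · 570 · 838 · 121 ≡ 1392 (mod 1763).
Since 1392 ≠ 1, base 11 is a Fermat witness: 1763 is composite.

1392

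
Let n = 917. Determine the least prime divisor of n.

917 is odd.
Digit sum 17, not divisible by 3.
Ends in 7: not divisible by 5.
7: 917 = 7·131

7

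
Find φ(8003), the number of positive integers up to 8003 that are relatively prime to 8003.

7800

Factor: 8003 = 53 · 151.
φ(8003) = (53−1) · (151−1) = 52 · 150 = 7800.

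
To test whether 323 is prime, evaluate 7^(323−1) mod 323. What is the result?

7^1 ≡ 7 (mod 323)
7^2 ≡ 7^2 = 49 ≡ 49 (mod 323)
7^4 ≡ 49^2 = 2401 ≡ 140 (mod 323)
7^8 ≡ 140^2 = 19600 ≡ 220 (mod 323)
7^16 ≡ 220^2 = 48400 ≡ 273 (mod 323)
7^32 ≡ 273^2 = 74529 ≡ 239 (mod 323)
7^64 ≡ 239^2 = 57121 ≡ 273 (mod 323)
7^128 ≡ 273^2 = 74529 ≡ 239 (mod 323)
7^256 ≡ 239^2 = 57121 ≡ 273 (mod 323)
322 = 256 + 64 + 2 in binary powers of 2.
So 7^322 ≡ 273 · 273 · 49 ≡ 83 (mod 323).
Since 83 ≠ 1, base 7 is a Fermat witness: 323 is composite.

83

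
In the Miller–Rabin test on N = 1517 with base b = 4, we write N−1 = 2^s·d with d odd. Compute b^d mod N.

1517 − 1 = 1516 = 2^2 · 379, so d = 379.
4^1 ≡ 4 (mod 1517)
4^2 ≡ 4^2 = 16 ≡ 16 (mod 1517)
4^4 ≡ 16^2 = 256 ≡ 256 (mod 1517)
4^8 ≡ 256^2 = 65536 ≡ 305 (mod 1517)
4^16 ≡ 305^2 = 93025 ≡ 488 (mod 1517)
4^32 ≡ 488^2 = 238144 ≡ 1492 (mod 1517)
4^64 ≡ 1492^2 = 2226064 ≡ 625 (mod 1517)
4^128 ≡ 625^2 = 390625 ≡ 756 (mod 1517)
4^256 ≡ 756^2 = 571536 ≡ 1144 (mod 1517)
379 = 256 + 64 + 32 + 16 + 8 + 2 + 1 in binary powers of 2.
So 4^379 ≡ 1144 · 625 · 1492 · 488 · 305 · 16 · 4 ≡ 892 (mod 1517).
Squaring chain: 892 → 756; never reaches −1, so base 4 is a Miller–Rabin witness that 1517 is composite.

892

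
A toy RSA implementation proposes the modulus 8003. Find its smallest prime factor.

53

8003 is odd.
Digit sum 11, not divisible by 3.
Ends in 3: not divisible by 5.
7: 8003 = 7·1143 + 2
11: 8003 = 11·727 + 6
13: 8003 = 13·615 + 8
17: 8003 = 17·470 + 13
19: 8003 = 19·421 + 4
23: 8003 = 23·347 + 22
29: 8003 = 29·275 + 28
31: 8003 = 31·258 + 5
37: 8003 = 37·216 + 11
41: 8003 = 41·195 + 8
43: 8003 = 43·186 + 5
47: 8003 = 47·170 + 13
53: 8003 = 53·151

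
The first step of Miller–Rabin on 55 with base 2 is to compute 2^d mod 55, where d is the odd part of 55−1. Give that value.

18

55 − 1 = 54 = 2^1 · 27, so d = 27.
2^1 ≡ 2 (mod 55)
2^2 ≡ 2^2 = 4 ≡ 4 (mod 55)
2^4 ≡ 4^2 = 16 ≡ 16 (mod 55)
2^8 ≡ 16^2 = 256 ≡ 36 (mod 55)
2^16 ≡ 36^2 = 1296 ≡ 31 (mod 55)
27 = 16 + 8 + 2 + 1 in binary powers of 2.
So 2^27 ≡ 31 · 36 · 4 · 2 ≡ 18 (mod 55).
Squaring chain: 18; never reaches −1, so base 2 is a Miller–Rabin witness that 55 is composite.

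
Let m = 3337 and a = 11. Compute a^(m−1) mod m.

1352

11^1 ≡ 11 (mod 3337)
11^2 ≡ 11^2 = 121 ≡ 121 (mod 3337)
11^4 ≡ 121^2 = 14641 ≡ 1293 (mod 3337)
11^8 ≡ 1293^2 = 1671849 ≡ 12 (mod 3337)
11^16 ≡ 12^2 = 144 ≡ 144 (mod 3337)
11^32 ≡ 144^2 = 20736 ≡ 714 (mod 3337)
11^64 ≡ 714^2 = 509796 ≡ 2572 (mod 3337)
11^128 ≡ 2572^2 = 6615184 ≡ 1250 (mod 3337)
11^256 ≡ 1250^2 = 1562500 ≡ 784 (mod 3337)
11^512 ≡ 784^2 = 614656 ≡ 648 (mod 3337)
11^1024 ≡ 648^2 = 419904 ≡ 2779 (mod 3337)
11^2048 ≡ 2779^2 = 7722841 ≡ 1023 (mod 3337)
3336 = 2048 + 1024 + 256 + 8 in binary powers of 2.
So 11^3336 ≡ 1023 · 2779 · 784 · 12 ≡ 1352 (mod 3337).
Since 1352 ≠ 1, base 11 is a Fermat witness: 3337 is composite.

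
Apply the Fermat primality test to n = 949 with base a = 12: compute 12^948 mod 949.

12^1 ≡ 12 (mod 949)
12^2 ≡ 12^2 = 144 ≡ 144 (mod 949)
12^4 ≡ 144^2 = 20736 ≡ 807 (mod 949)
12^8 ≡ 807^2 = 651249 ≡ 235 (mod 949)
12^16 ≡ 235^2 = 55225 ≡ 183 (mod 949)
12^32 ≡ 183^2 = 33489 ≡ 274 (mod 949)
12^64 ≡ 274^2 = 75076 ≡ 105 (mod 949)
12^128 ≡ 105^2 = 11025 ≡ 586 (mod 949)
12^256 ≡ 586^2 = 343396 ≡ 807 (mod 949)
12^512 ≡ 807^2 = 651249 ≡ 235 (mod 949)
948 = 512 + 256 + 128 + 32 + 16 + 4 in binary powers of 2.
So 12^948 ≡ 235 · 807 · 586 · 274 · 183 · 807 ≡ 794 (mod 949).
Since 794 ≠ 1, base 12 is a Fermat witness: 949 is composite.

794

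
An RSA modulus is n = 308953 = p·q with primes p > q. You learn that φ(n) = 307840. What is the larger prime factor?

φ(n) = (p−1)(q−1) = n − (p+q) + 1, so p + q = 308953 − 307840 + 1 = 1114.
p and q are the roots of t² − 1114t + 308953 = 0.
Discriminant: 1114² − 4·308953 = 1240996 − 1235812 = 5184; √5184 = 72.
q = (1114 − 72)/2 = 521, p = (1114 + 72)/2 = 593.
Check: 521 · 593 = 308953.

593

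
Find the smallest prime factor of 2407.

29

2407 is odd.
Digit sum 13, not divisible by 3.
Ends in 7: not divisible by 5.
7: 2407 = 7·343 + 6
11: 2407 = 11·218 + 9
13: 2407 = 13·185 + 2
17: 2407 = 17·141 + 10
19: 2407 = 19·126 + 13
23: 2407 = 23·104 + 15
29: 2407 = 29·83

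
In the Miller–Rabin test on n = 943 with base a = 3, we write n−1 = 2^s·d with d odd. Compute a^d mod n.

943 − 1 = 942 = 2^1 · 471, so d = 471.
3^1 ≡ 3 (mod 943)
3^2 ≡ 3^2 = 9 ≡ 9 (mod 943)
3^4 ≡ 9^2 = 81 ≡ 81 (mod 943)
3^8 ≡ 81^2 = 6561 ≡ 903 (mod 943)
3^16 ≡ 903^2 = 815409 ≡ 657 (mod 943)
3^32 ≡ 657^2 = 431649 ≡ 698 (mod 943)
3^64 ≡ 698^2 = 487204 ≡ 616 (mod 943)
3^128 ≡ 616^2 = 379456 ≡ 370 (mod 943)
3^256 ≡ 370^2 = 136900 ≡ 165 (mod 943)
471 = 256 + 128 + 64 + 16 + 4 + 2 + 1 in binary powers of 2.
So 3^471 ≡ 165 · 370 · 616 · 657 · 81 · 9 · 3 ≡ 547 (mod 943).
Squaring chain: 547; never reaches −1, so base 3 is a Miller–Rabin witness that 943 is composite.

547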